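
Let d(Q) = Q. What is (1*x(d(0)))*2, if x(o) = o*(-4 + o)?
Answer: 0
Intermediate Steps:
(1*x(d(0)))*2 = (1*(0*(-4 + 0)))*2 = (1*(0*(-4)))*2 = (1*0)*2 = 0*2 = 0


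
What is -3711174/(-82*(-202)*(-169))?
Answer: 1855587/1399658 ≈ 1.3257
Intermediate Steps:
-3711174/(-82*(-202)*(-169)) = -3711174/(16564*(-169)) = -3711174/(-2799316) = -3711174*(-1/2799316) = 1855587/1399658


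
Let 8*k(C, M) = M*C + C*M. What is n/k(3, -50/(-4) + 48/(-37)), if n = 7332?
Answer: 723424/829 ≈ 872.65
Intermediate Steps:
k(C, M) = C*M/4 (k(C, M) = (M*C + C*M)/8 = (C*M + C*M)/8 = (2*C*M)/8 = C*M/4)
n/k(3, -50/(-4) + 48/(-37)) = 7332/(((¼)*3*(-50/(-4) + 48/(-37)))) = 7332/(((¼)*3*(-50*(-¼) + 48*(-1/37)))) = 7332/(((¼)*3*(25/2 - 48/37))) = 7332/(((¼)*3*(829/74))) = 7332/(2487/296) = 7332*(296/2487) = 723424/829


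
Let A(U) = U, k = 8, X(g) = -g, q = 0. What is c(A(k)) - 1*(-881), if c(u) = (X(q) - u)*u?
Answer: 817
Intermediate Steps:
c(u) = -u² (c(u) = (-1*0 - u)*u = (0 - u)*u = (-u)*u = -u²)
c(A(k)) - 1*(-881) = -1*8² - 1*(-881) = -1*64 + 881 = -64 + 881 = 817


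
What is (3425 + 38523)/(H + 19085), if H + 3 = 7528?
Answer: 20974/13305 ≈ 1.5764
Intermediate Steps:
H = 7525 (H = -3 + 7528 = 7525)
(3425 + 38523)/(H + 19085) = (3425 + 38523)/(7525 + 19085) = 41948/26610 = 41948*(1/26610) = 20974/13305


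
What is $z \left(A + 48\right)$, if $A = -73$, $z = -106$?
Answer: $2650$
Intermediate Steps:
$z \left(A + 48\right) = - 106 \left(-73 + 48\right) = \left(-106\right) \left(-25\right) = 2650$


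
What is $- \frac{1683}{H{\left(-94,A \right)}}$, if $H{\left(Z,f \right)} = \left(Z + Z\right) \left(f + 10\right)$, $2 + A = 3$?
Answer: $\frac{153}{188} \approx 0.81383$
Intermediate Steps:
$A = 1$ ($A = -2 + 3 = 1$)
$H{\left(Z,f \right)} = 2 Z \left(10 + f\right)$
$- \frac{1683}{H{\left(-94,A \right)}} = - \frac{1683}{2 \left(-94\right) \left(10 + 1\right)} = - \frac{1683}{2 \left(-94\right) 11} = - \frac{1683}{-2068} = \left(-1683\right) \left(- \frac{1}{2068}\right) = \frac{153}{188}$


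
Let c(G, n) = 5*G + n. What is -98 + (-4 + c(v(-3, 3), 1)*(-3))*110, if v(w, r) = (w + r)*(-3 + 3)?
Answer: -868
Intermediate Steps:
v(w, r) = 0 (v(w, r) = (r + w)*0 = 0)
c(G, n) = n + 5*G
-98 + (-4 + c(v(-3, 3), 1)*(-3))*110 = -98 + (-4 + (1 + 5*0)*(-3))*110 = -98 + (-4 + (1 + 0)*(-3))*110 = -98 + (-4 + 1*(-3))*110 = -98 + (-4 - 3)*110 = -98 - 7*110 = -98 - 770 = -868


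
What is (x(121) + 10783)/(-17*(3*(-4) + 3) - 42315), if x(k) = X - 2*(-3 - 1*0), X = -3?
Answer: -5393/21081 ≈ -0.25582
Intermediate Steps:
x(k) = 3 (x(k) = -3 - 2*(-3 - 1*0) = -3 - 2*(-3 + 0) = -3 - 2*(-3) = -3 + 6 = 3)
(x(121) + 10783)/(-17*(3*(-4) + 3) - 42315) = (3 + 10783)/(-17*(3*(-4) + 3) - 42315) = 10786/(-17*(-12 + 3) - 42315) = 10786/(-17*(-9) - 42315) = 10786/(153 - 42315) = 10786/(-42162) = 10786*(-1/42162) = -5393/21081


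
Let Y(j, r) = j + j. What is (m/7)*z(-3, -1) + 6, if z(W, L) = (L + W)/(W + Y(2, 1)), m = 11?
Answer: -2/7 ≈ -0.28571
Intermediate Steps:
Y(j, r) = 2*j
z(W, L) = (L + W)/(4 + W) (z(W, L) = (L + W)/(W + 2*2) = (L + W)/(W + 4) = (L + W)/(4 + W))
(m/7)*z(-3, -1) + 6 = (11/7)*((-1 - 3)/(4 - 3)) + 6 = (11*(⅐))*(-4/1) + 6 = 11*(1*(-4))/7 + 6 = (11/7)*(-4) + 6 = -44/7 + 6 = -2/7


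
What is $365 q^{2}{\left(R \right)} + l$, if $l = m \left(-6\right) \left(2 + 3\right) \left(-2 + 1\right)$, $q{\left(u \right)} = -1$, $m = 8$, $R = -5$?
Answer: $605$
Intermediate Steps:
$l = 240$ ($l = 8 \left(-6\right) \left(2 + 3\right) \left(-2 + 1\right) = - 48 \cdot 5 \left(-1\right) = \left(-48\right) \left(-5\right) = 240$)
$365 q^{2}{\left(R \right)} + l = 365 \left(-1\right)^{2} + 240 = 365 \cdot 1 + 240 = 365 + 240 = 605$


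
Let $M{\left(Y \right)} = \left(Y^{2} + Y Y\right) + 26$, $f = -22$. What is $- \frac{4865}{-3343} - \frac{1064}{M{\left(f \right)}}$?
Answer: $\frac{91347}{237353} \approx 0.38486$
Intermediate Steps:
$M{\left(Y \right)} = 26 + 2 Y^{2}$ ($M{\left(Y \right)} = \left(Y^{2} + Y^{2}\right) + 26 = 2 Y^{2} + 26 = 26 + 2 Y^{2}$)
$- \frac{4865}{-3343} - \frac{1064}{M{\left(f \right)}} = - \frac{4865}{-3343} - \frac{1064}{26 + 2 \left(-22\right)^{2}} = \left(-4865\right) \left(- \frac{1}{3343}\right) - \frac{1064}{26 + 2 \cdot 484} = \frac{4865}{3343} - \frac{1064}{26 + 968} = \frac{4865}{3343} - \frac{1064}{994} = \frac{4865}{3343} - \frac{76}{71} = \frac{91347}{237353}$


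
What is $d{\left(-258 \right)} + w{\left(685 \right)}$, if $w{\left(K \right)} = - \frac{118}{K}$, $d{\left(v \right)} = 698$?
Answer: $\frac{478012}{685} \approx 697.83$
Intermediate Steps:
$d{\left(-258 \right)} + w{\left(685 \right)} = 698 - \frac{118}{685} = \frac{478012}{685}$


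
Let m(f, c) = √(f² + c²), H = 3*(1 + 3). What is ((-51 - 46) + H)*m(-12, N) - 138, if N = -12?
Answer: -138 - 1020*√2 ≈ -1580.5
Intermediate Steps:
H = 12 (H = 3*4 = 12)
m(f, c) = √(c² + f²)
((-51 - 46) + H)*m(-12, N) - 138 = ((-51 - 46) + 12)*√((-12)² + (-12)²) - 138 = (-97 + 12)*√(144 + 144) - 138 = -1020*√2 - 138 = -138 - 1020*√2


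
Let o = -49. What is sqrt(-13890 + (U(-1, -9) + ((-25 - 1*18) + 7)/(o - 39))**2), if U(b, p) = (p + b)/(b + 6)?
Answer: I*sqrt(6721535)/22 ≈ 117.85*I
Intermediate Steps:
U(b, p) = (b + p)/(6 + b)
sqrt(-13890 + (U(-1, -9) + ((-25 - 1*18) + 7)/(o - 39))**2) = sqrt(-13890 + ((-1 - 9)/(6 - 1) + ((-25 - 1*18) + 7)/(-49 - 39))**2) = sqrt(-13890 + (-10/5 + ((-25 - 18) + 7)/(-88))**2) = sqrt(-13890 + ((1/5)*(-10) + (-43 + 7)*(-1/88))**2) = sqrt(-13890 + (-2 - 36*(-1/88))**2) = sqrt(-13890 + (-2 + 9/22)**2) = sqrt(-13890 + (-35/22)**2) = sqrt(-13890 + 1225/484) = sqrt(-6721535/484) = I*sqrt(6721535)/22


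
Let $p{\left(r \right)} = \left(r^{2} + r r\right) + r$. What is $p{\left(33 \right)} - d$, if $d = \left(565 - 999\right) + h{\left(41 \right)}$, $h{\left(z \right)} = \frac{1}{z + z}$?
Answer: $\frac{216889}{82} \approx 2645.0$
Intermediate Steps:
$h{\left(z \right)} = \frac{1}{2 z}$
$d = - \frac{35587}{82}$ ($d = \left(565 - 999\right) + \frac{1}{2 \cdot 41} = -434 + \frac{1}{2} \cdot \frac{1}{41} = -434 + \frac{1}{82} = - \frac{35587}{82} \approx -433.99$)
$p{\left(r \right)} = r + 2 r^{2}$ ($p{\left(r \right)} = \left(r^{2} + r^{2}\right) + r = 2 r^{2} + r = r + 2 r^{2}$)
$p{\left(33 \right)} - d = 33 \left(1 + 2 \cdot 33\right) - - \frac{35587}{82} = 33 \left(1 + 66\right) + \frac{35587}{82} = 33 \cdot 67 + \frac{35587}{82} = 2211 + \frac{35587}{82} = \frac{216889}{82}$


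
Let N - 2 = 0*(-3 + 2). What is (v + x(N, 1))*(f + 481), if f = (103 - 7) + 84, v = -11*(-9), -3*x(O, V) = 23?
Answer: 181114/3 ≈ 60371.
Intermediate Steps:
N = 2 (N = 2 + 0*(-3 + 2) = 2 + 0*(-1) = 2 + 0 = 2)
x(O, V) = -23/3 (x(O, V) = -1/3*23 = -23/3)
v = 99
f = 180 (f = 96 + 84 = 180)
(v + x(N, 1))*(f + 481) = (99 - 23/3)*(180 + 481) = (274/3)*661 = 181114/3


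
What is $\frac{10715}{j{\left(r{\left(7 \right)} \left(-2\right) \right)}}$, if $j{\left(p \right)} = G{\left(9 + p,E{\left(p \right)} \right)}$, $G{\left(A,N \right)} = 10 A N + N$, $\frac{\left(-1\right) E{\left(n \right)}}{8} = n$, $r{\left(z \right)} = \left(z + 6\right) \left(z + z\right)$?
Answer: $- \frac{10715}{10334688} \approx -0.0010368$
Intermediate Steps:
$r{\left(z \right)} = 2 z \left(6 + z\right)$ ($r{\left(z \right)} = \left(6 + z\right) 2 z = 2 z \left(6 + z\right)$)
$E{\left(n \right)} = - 8 n$
$G{\left(A,N \right)} = N + 10 A N$ ($G{\left(A,N \right)} = 10 A N + N = N + 10 A N$)
$j{\left(p \right)} = - 8 p \left(91 + 10 p\right)$ ($j{\left(p \right)} = - 8 p \left(1 + 10 \left(9 + p\right)\right) = - 8 p \left(1 + \left(90 + 10 p\right)\right) = - 8 p \left(91 + 10 p\right)$)
$\frac{10715}{j{\left(r{\left(7 \right)} \left(-2\right) \right)}} = \frac{10715}{\left(-8\right) 2 \cdot 7 \left(6 + 7\right) \left(-2\right) \left(91 + 10 \cdot 2 \cdot 7 \left(6 + 7\right) \left(-2\right)\right)} = \frac{10715}{\left(-8\right) 2 \cdot 7 \cdot 13 \left(-2\right) \left(91 + 10 \cdot 2 \cdot 7 \cdot 13 \left(-2\right)\right)} = \frac{10715}{\left(-8\right) 182 \left(-2\right) \left(91 + 10 \cdot 182 \left(-2\right)\right)} = \frac{10715}{\left(-8\right) \left(-364\right) \left(91 + 10 \left(-364\right)\right)} = \frac{10715}{\left(-8\right) \left(-364\right) \left(91 - 3640\right)} = \frac{10715}{\left(-8\right) \left(-364\right) \left(-3549\right)} = \frac{10715}{-10334688} = 10715 \left(- \frac{1}{10334688}\right) = - \frac{10715}{10334688}$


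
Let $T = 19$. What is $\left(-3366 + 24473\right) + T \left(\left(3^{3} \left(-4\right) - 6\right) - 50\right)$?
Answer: $17991$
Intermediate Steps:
$\left(-3366 + 24473\right) + T \left(\left(3^{3} \left(-4\right) - 6\right) - 50\right) = \left(-3366 + 24473\right) + 19 \left(\left(3^{3} \left(-4\right) - 6\right) - 50\right) = 21107 + 19 \left(\left(27 \left(-4\right) - 6\right) - 50\right) = 21107 + 19 \left(\left(-108 - 6\right) - 50\right) = 21107 + 19 \left(-114 - 50\right) = 21107 + 19 \left(-164\right) = 21107 - 3116 = 17991$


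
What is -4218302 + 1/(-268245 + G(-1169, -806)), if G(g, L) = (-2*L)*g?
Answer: -9080624821247/2152673 ≈ -4.2183e+6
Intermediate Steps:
G(g, L) = -2*L*g
-4218302 + 1/(-268245 + G(-1169, -806)) = -4218302 + 1/(-268245 - 2*(-806)*(-1169)) = -4218302 + 1/(-268245 - 1884428) = -4218302 + 1/(-2152673) = -4218302 - 1/2152673 = -9080624821247/2152673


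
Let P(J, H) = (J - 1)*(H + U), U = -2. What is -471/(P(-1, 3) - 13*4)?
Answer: 157/18 ≈ 8.7222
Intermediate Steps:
P(J, H) = (-1 + J)*(-2 + H) (P(J, H) = (J - 1)*(H - 2) = (-1 + J)*(-2 + H))
-471/(P(-1, 3) - 13*4) = -471/((2 - 1*3 - 2*(-1) + 3*(-1)) - 13*4) = -471/((2 - 3 + 2 - 3) - 52) = -471/(-2 - 52) = -471/(-54) = -471*(-1/54) = 157/18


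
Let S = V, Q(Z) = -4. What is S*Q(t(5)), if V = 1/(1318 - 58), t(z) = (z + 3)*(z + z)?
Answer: -1/315 ≈ -0.0031746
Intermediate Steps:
t(z) = 2*z*(3 + z) (t(z) = (3 + z)*(2*z) = 2*z*(3 + z))
V = 1/1260 ≈ 0.00079365
S = 1/1260 ≈ 0.00079365
S*Q(t(5)) = (1/1260)*(-4) = -1/315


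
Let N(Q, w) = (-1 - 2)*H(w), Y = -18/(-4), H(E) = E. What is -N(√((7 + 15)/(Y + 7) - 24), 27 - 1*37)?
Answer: -30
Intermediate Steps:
Y = 9/2 (Y = -18*(-¼) = 9/2 ≈ 4.5000)
N(Q, w) = -3*w (N(Q, w) = (-1 - 2)*w = -3*w)
-N(√((7 + 15)/(Y + 7) - 24), 27 - 1*37) = -(-3)*(27 - 1*37) = -(-3)*(27 - 37) = -(-3)*(-10) = -1*30 = -30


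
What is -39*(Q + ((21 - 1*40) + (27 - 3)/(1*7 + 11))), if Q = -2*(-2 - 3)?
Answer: 299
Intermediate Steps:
Q = 10 (Q = -2*(-5) = 10)
-39*(Q + ((21 - 1*40) + (27 - 3)/(1*7 + 11))) = -39*(10 + ((21 - 1*40) + (27 - 3)/(1*7 + 11))) = -39*(10 + ((21 - 40) + 24/(7 + 11))) = -39*(10 + (-19 + 24/18)) = -39*(10 + (-19 + 24*(1/18))) = -39*(10 + (-19 + 4/3)) = -39*(10 - 53/3) = -39*(-23/3) = 299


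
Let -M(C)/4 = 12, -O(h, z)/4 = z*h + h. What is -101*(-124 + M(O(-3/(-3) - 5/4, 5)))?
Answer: 17372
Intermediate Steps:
O(h, z) = -4*h - 4*h*z (O(h, z) = -4*(z*h + h) = -4*(h*z + h) = -4*(h + h*z) = -4*h - 4*h*z)
M(C) = -48 (M(C) = -4*12 = -48)
-101*(-124 + M(O(-3/(-3) - 5/4, 5))) = -101*(-124 - 48) = -101*(-172) = 17372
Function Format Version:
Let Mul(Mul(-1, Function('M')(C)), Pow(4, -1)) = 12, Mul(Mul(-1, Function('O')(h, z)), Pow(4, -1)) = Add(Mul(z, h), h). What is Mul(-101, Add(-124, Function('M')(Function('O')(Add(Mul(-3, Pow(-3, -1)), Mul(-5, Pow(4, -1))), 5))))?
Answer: 17372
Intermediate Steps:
Function('O')(h, z) = Add(Mul(-4, h), Mul(-4, h, z)) (Function('O')(h, z) = Mul(-4, Add(Mul(z, h), h)) = Mul(-4, Add(Mul(h, z), h)) = Mul(-4, Add(h, Mul(h, z))) = Add(Mul(-4, h), Mul(-4, h, z)))
Function('M')(C) = -48 (Function('M')(C) = Mul(-4, 12) = -48)
Mul(-101, Add(-124, Function('M')(Function('O')(Add(Mul(-3, Pow(-3, -1)), Mul(-5, Pow(4, -1))), 5)))) = Mul(-101, Add(-124, -48)) = Mul(-101, -172) = 17372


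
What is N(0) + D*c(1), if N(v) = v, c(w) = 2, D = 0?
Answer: 0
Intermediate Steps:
N(0) + D*c(1) = 0 + 0*2 = 0 + 0 = 0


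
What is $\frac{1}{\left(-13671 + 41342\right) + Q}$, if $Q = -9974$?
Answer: $\frac{1}{17697} \approx 5.6507 \cdot 10^{-5}$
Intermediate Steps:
$\frac{1}{\left(-13671 + 41342\right) + Q} = \frac{1}{\left(-13671 + 41342\right) - 9974} = \frac{1}{27671 - 9974} = \frac{1}{17697}$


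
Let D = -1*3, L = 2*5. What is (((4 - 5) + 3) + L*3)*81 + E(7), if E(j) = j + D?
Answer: 2596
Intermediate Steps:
L = 10
D = -3
E(j) = -3 + j (E(j) = j - 3 = -3 + j)
(((4 - 5) + 3) + L*3)*81 + E(7) = (((4 - 5) + 3) + 10*3)*81 + (-3 + 7) = ((-1 + 3) + 30)*81 + 4 = (2 + 30)*81 + 4 = 32*81 + 4 = 2592 + 4 = 2596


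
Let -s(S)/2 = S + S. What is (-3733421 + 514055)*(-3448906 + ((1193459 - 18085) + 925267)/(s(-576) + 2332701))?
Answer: 8642077523322671458/778335 ≈ 1.1103e+13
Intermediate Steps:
s(S) = -4*S (s(S) = -2*(S + S) = -4*S)
(-3733421 + 514055)*(-3448906 + ((1193459 - 18085) + 925267)/(s(-576) + 2332701)) = (-3733421 + 514055)*(-3448906 + ((1193459 - 18085) + 925267)/(-4*(-576) + 2332701)) = -3219366*(-3448906 + (1175374 + 925267)/(2304 + 2332701)) = -3219366*(-3448906 + 2100641/2335005) = -3219366*(-8053210653889/2335005) = 8642077523322671458/778335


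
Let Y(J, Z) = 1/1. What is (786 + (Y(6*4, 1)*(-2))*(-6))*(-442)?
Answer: -352716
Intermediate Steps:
Y(J, Z) = 1
(786 + (Y(6*4, 1)*(-2))*(-6))*(-442) = (786 + (1*(-2))*(-6))*(-442) = (786 - 2*(-6))*(-442) = (786 + 12)*(-442) = 798*(-442) = -352716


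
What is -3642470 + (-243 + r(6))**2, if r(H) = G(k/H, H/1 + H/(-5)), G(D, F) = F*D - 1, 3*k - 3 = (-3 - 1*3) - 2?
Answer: -32240534/9 ≈ -3.5823e+6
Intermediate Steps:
k = -5/3 (k = 1 + ((-3 - 1*3) - 2)/3 = 1 + ((-3 - 3) - 2)/3 = 1 + (-6 - 2)/3 = 1 + (1/3)*(-8) = 1 - 8/3 = -5/3 ≈ -1.6667)
G(D, F) = -1 + D*F (G(D, F) = D*F - 1 = -1 + D*F)
r(H) = -7/3 (r(H) = -1 + (-5/(3*H))*(H/1 + H/(-5)) = -1 + (-5/(3*H))*(H*1 + H*(-1/5)) = -1 + (-5/(3*H))*(H - H/5) = -1 + (-5/(3*H))*(4*H/5) = -1 - 4/3 = -7/3)
-3642470 + (-243 + r(6))**2 = -3642470 + (-243 - 7/3)**2 = -3642470 + (-736/3)**2 = -3642470 + 541696/9 = -32240534/9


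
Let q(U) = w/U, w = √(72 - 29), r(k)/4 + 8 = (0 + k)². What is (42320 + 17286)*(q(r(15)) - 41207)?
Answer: -2456184442 + 29803*√43/434 ≈ -2.4562e+9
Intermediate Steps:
r(k) = -32 + 4*k² (r(k) = -32 + 4*(0 + k)² = -32 + 4*k²)
w = √43 ≈ 6.5574
q(U) = √43/U
(42320 + 17286)*(q(r(15)) - 41207) = (42320 + 17286)*(√43/(-32 + 4*15²) - 41207) = 59606*(√43/(-32 + 4*225) - 41207) = 59606*(√43/(-32 + 900) - 41207) = 59606*(√43/868 - 41207) = 59606*(-41207 + √43/868) = -2456184442 + 29803*√43/434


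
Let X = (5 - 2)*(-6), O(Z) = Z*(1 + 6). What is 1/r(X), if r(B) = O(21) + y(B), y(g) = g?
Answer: 1/129 ≈ 0.0077519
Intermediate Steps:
O(Z) = 7*Z (O(Z) = Z*7 = 7*Z)
X = -18 (X = 3*(-6) = -18)
r(B) = 147 + B (r(B) = 7*21 + B = 147 + B)
1/r(X) = 1/(147 - 18) = 1/129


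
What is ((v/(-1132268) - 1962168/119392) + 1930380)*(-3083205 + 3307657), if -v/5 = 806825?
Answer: 35199340938356741858/81240229 ≈ 4.3327e+11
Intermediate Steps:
v = -4034125 (v = -5*806825 = -4034125)
((v/(-1132268) - 1962168/119392) + 1930380)*(-3083205 + 3307657) = ((-4034125/(-1132268) - 1962168/119392) + 1930380)*(-3083205 + 3307657) = ((-4034125*(-1/1132268) - 1962168*1/119392) + 1930380)*224452 = ((4034125/1132268 - 18867/1148) + 1930380)*224452 = (-2091415607/162480458 + 1930380)*224452 = (313646935098433/162480458)*224452 = 35199340938356741858/81240229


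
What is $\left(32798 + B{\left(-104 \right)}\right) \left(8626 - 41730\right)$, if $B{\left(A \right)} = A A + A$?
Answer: $-1440355040$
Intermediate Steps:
$B{\left(A \right)} = A + A^{2}$ ($B{\left(A \right)} = A^{2} + A = A + A^{2}$)
$\left(32798 + B{\left(-104 \right)}\right) \left(8626 - 41730\right) = \left(32798 - 104 \left(1 - 104\right)\right) \left(8626 - 41730\right) = \left(32798 - -10712\right) \left(-33104\right) = \left(32798 + 10712\right) \left(-33104\right) = 43510 \left(-33104\right) = -1440355040$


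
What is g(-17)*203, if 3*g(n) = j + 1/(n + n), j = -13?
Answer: -89929/102 ≈ -881.66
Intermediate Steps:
g(n) = -13/3 + 1/(6*n) (g(n) = (-13 + 1/(n + n))/3 = (-13 + 1/(2*n))/3 = -13/3 + 1/(6*n))
g(-17)*203 = ((1/6)*(1 - 26*(-17))/(-17))*203 = ((1/6)*(-1/17)*(1 + 442))*203 = ((1/6)*(-1/17)*443)*203 = -443/102*203 = -89929/102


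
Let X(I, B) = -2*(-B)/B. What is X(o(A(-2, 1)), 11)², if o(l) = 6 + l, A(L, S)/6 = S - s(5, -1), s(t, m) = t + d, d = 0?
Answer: 4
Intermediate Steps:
s(t, m) = t (s(t, m) = t + 0 = t)
A(L, S) = -30 + 6*S (A(L, S) = 6*(S - 1*5) = 6*(S - 5) = 6*(-5 + S) = -30 + 6*S)
X(I, B) = 2 (X(I, B) = -2*(-1) = 2)
X(o(A(-2, 1)), 11)² = 2² = 4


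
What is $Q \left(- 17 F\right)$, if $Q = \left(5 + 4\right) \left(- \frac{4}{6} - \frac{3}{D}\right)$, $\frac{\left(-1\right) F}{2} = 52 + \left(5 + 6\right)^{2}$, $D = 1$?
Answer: $-194106$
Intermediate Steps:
$F = -346$ ($F = - 2 \left(52 + \left(5 + 6\right)^{2}\right) = - 2 \left(52 + 11^{2}\right) = - 2 \left(52 + 121\right) = \left(-2\right) 173 = -346$)
$Q = -33$ ($Q = \left(5 + 4\right) \left(- \frac{4}{6} - \frac{3}{1}\right) = 9 \left(\left(-4\right) \frac{1}{6} - 3\right) = 9 \left(- \frac{2}{3} - 3\right) = 9 \left(- \frac{11}{3}\right) = -33$)
$Q \left(- 17 F\right) = - 33 \left(\left(-17\right) \left(-346\right)\right) = \left(-33\right) 5882 = -194106$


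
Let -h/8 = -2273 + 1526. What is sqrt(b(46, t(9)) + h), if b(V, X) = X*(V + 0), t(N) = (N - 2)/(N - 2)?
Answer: sqrt(6022) ≈ 77.602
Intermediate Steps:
t(N) = 1 (t(N) = (-2 + N)/(-2 + N) = 1)
b(V, X) = V*X (b(V, X) = X*V = V*X)
h = 5976 (h = -8*(-2273 + 1526) = -8*(-747) = 5976)
sqrt(b(46, t(9)) + h) = sqrt(46*1 + 5976) = sqrt(46 + 5976) = sqrt(6022)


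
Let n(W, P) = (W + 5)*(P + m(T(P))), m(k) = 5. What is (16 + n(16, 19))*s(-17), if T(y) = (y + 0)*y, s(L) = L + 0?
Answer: -8840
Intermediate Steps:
s(L) = L
T(y) = y² (T(y) = y*y = y²)
n(W, P) = (5 + P)*(5 + W) (n(W, P) = (W + 5)*(P + 5) = (5 + W)*(5 + P) = (5 + P)*(5 + W))
(16 + n(16, 19))*s(-17) = (16 + (25 + 5*19 + 5*16 + 19*16))*(-17) = (16 + (25 + 95 + 80 + 304))*(-17) = (16 + 504)*(-17) = 520*(-17) = -8840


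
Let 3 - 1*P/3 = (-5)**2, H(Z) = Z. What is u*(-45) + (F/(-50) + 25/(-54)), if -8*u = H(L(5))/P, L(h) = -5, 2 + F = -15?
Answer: 36017/118800 ≈ 0.30317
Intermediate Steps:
F = -17 (F = -2 - 15 = -17)
P = -66 (P = 9 - 3*(-5)**2 = 9 - 3*25 = 9 - 75 = -66)
u = -5/528 (u = -(-5)/(8*(-66)) = -(-5)*(-1)/(8*66) = -1/8*5/66 = -5/528 ≈ -0.0094697)
u*(-45) + (F/(-50) + 25/(-54)) = -5/528*(-45) + (-17/(-50) + 25/(-54)) = 75/176 + (-17*(-1/50) + 25*(-1/54)) = 75/176 + (17/50 - 25/54) = 75/176 - 83/675 = 36017/118800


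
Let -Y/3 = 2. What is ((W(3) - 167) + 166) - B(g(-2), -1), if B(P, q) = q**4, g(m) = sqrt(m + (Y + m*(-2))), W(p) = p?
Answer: 1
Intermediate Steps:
Y = -6 (Y = -3*2 = -6)
g(m) = sqrt(-6 - m) (g(m) = sqrt(m + (-6 + m*(-2))) = sqrt(m + (-6 - 2*m)) = sqrt(-6 - m))
((W(3) - 167) + 166) - B(g(-2), -1) = ((3 - 167) + 166) - 1*(-1)**4 = (-164 + 166) - 1*1 = 2 - 1 = 1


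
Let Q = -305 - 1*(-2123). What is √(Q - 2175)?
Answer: I*√357 ≈ 18.894*I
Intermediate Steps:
Q = 1818 (Q = -305 + 2123 = 1818)
√(Q - 2175) = √(1818 - 2175) = √(-357) = I*√357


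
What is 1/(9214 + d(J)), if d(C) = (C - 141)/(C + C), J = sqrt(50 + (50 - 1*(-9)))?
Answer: 669587/6169906098 + 47*sqrt(109)/6169906098 ≈ 0.00010860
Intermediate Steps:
J = sqrt(109) (J = sqrt(50 + (50 + 9)) = sqrt(50 + 59) = sqrt(109) ≈ 10.440)
d(C) = (-141 + C)/(2*C) (d(C) = (-141 + C)/((2*C)) = (-141 + C)*(1/(2*C)) = (-141 + C)/(2*C))
1/(9214 + d(J)) = 1/(9214 + (-141 + sqrt(109))/(2*(sqrt(109)))) = 1/(9214 + (sqrt(109)/109)*(-141 + sqrt(109))/2) = 1/(9214 + sqrt(109)*(-141 + sqrt(109))/218)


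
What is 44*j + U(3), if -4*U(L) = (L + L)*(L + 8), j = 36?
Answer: 3135/2 ≈ 1567.5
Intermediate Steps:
U(L) = -L*(8 + L)/2 (U(L) = -(L + L)*(L + 8)/4 = -2*L*(8 + L)/4 = -L*(8 + L)/2)
44*j + U(3) = 44*36 - ½*3*(8 + 3) = 1584 - ½*3*11 = 1584 - 33/2 = 3135/2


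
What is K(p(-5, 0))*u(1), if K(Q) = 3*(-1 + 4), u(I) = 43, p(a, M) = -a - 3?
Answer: 387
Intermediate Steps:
p(a, M) = -3 - a
K(Q) = 9 (K(Q) = 3*3 = 9)
K(p(-5, 0))*u(1) = 9*43 = 387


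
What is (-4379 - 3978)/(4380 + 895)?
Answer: -8357/5275 ≈ -1.5843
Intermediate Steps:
(-4379 - 3978)/(4380 + 895) = -8357/5275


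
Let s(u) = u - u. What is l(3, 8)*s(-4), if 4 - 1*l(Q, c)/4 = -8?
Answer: 0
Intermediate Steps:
l(Q, c) = 48 (l(Q, c) = 16 - 4*(-8) = 16 + 32 = 48)
s(u) = 0
l(3, 8)*s(-4) = 48*0 = 0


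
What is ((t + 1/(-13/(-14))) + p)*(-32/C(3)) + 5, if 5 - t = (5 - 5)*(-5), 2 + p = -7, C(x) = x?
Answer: 1411/39 ≈ 36.180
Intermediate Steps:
p = -9 (p = -2 - 7 = -9)
t = 5 (t = 5 - (5 - 5)*(-5) = 5 - 0*(-5) = 5 - 1*0 = 5 + 0 = 5)
((t + 1/(-13/(-14))) + p)*(-32/C(3)) + 5 = ((5 + 1/(-13/(-14))) - 9)*(-32/3) + 5 = ((5 + 1/(-13*(-1/14))) - 9)*(-32*1/3) + 5 = ((5 + 1/(13/14)) - 9)*(-32/3) + 5 = ((5 + 1*(14/13)) - 9)*(-32/3) + 5 = ((5 + 14/13) - 9)*(-32/3) + 5 = (79/13 - 9)*(-32/3) + 5 = -38/13*(-32/3) + 5 = 1216/39 + 5 = 1411/39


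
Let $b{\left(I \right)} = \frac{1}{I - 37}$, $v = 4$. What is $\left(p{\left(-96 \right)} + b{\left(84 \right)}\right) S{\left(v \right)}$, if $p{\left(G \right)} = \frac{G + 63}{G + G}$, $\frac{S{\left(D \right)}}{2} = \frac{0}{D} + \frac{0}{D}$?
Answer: $0$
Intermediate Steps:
$b{\left(I \right)} = \frac{1}{-37 + I}$
$S{\left(D \right)} = 0$ ($S{\left(D \right)} = 2 \left(\frac{0}{D} + \frac{0}{D}\right) = 2 \left(0 + 0\right) = 2 \cdot 0 = 0$)
$p{\left(G \right)} = \frac{63 + G}{2 G}$
$\left(p{\left(-96 \right)} + b{\left(84 \right)}\right) S{\left(v \right)} = \left(\frac{63 - 96}{2 \left(-96\right)} + \frac{1}{-37 + 84}\right) 0 = \left(\frac{1}{2} \left(- \frac{1}{96}\right) \left(-33\right) + \frac{1}{47}\right) 0 = \left(\frac{11}{64} + \frac{1}{47}\right) 0 = \frac{581}{3008} \cdot 0 = 0$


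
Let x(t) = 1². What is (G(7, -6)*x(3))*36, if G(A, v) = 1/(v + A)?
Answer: 36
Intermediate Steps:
G(A, v) = 1/(A + v)
x(t) = 1
(G(7, -6)*x(3))*36 = (1/(7 - 6))*36 = (1/1)*36 = (1*1)*36 = 1*36 = 36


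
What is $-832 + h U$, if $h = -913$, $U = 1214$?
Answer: $-1109214$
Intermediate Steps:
$-832 + h U = -832 - 1108382 = -1109214$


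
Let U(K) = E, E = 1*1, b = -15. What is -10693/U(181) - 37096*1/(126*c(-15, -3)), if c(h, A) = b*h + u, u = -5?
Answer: -37055882/3465 ≈ -10694.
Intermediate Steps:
c(h, A) = -5 - 15*h (c(h, A) = -15*h - 5 = -5 - 15*h)
E = 1
U(K) = 1
-10693/U(181) - 37096*1/(126*c(-15, -3)) = -10693/1 - 37096*1/(126*(-5 - 15*(-15))) = -10693*1 - 37096*1/(126*(-5 + 225)) = -10693 - 37096/(220*126) = -10693 - 37096/27720 = -10693 - 37096*1/27720 = -10693 - 4637/3465 = -37055882/3465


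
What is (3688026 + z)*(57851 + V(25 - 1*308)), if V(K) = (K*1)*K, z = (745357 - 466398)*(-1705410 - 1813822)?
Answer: -135418146636668280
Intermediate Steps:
z = -981721439488 (z = 278959*(-3519232) = -981721439488)
V(K) = K² (V(K) = K*K = K²)
(3688026 + z)*(57851 + V(25 - 1*308)) = (3688026 - 981721439488)*(57851 + (25 - 1*308)²) = -981717751462*(57851 + (25 - 308)²) = -981717751462*(57851 + (-283)²) = -981717751462*(57851 + 80089) = -981717751462*137940 = -135418146636668280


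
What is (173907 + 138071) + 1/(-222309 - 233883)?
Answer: 142321867775/456192 ≈ 3.1198e+5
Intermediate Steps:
(173907 + 138071) + 1/(-222309 - 233883) = 311978 + 1/(-456192) = 311978 - 1/456192 = 142321867775/456192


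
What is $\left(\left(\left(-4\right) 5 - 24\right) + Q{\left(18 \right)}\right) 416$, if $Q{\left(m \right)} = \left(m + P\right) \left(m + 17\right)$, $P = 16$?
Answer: $476736$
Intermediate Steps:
$Q{\left(m \right)} = \left(16 + m\right) \left(17 + m\right)$ ($Q{\left(m \right)} = \left(m + 16\right) \left(m + 17\right) = \left(16 + m\right) \left(17 + m\right)$)
$\left(\left(\left(-4\right) 5 - 24\right) + Q{\left(18 \right)}\right) 416 = \left(\left(\left(-4\right) 5 - 24\right) + \left(272 + 18^{2} + 33 \cdot 18\right)\right) 416 = \left(\left(-20 - 24\right) + \left(272 + 324 + 594\right)\right) 416 = \left(-44 + 1190\right) 416 = 1146 \cdot 416 = 476736$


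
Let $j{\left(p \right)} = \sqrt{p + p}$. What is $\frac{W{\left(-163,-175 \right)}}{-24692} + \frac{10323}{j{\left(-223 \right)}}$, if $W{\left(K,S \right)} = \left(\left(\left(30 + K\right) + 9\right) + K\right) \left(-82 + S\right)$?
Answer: $- \frac{73759}{24692} - \frac{10323 i \sqrt{446}}{446} \approx -2.9872 - 488.81 i$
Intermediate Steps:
$j{\left(p \right)} = \sqrt{2} \sqrt{p}$ ($j{\left(p \right)} = \sqrt{2 p} = \sqrt{2} \sqrt{p}$)
$W{\left(K,S \right)} = \left(-82 + S\right) \left(39 + 2 K\right)$ ($W{\left(K,S \right)} = \left(\left(39 + K\right) + K\right) \left(-82 + S\right) = \left(39 + 2 K\right) \left(-82 + S\right) = \left(-82 + S\right) \left(39 + 2 K\right)$)
$\frac{W{\left(-163,-175 \right)}}{-24692} + \frac{10323}{j{\left(-223 \right)}} = \frac{-3198 - -26732 + 39 \left(-175\right) + 2 \left(-163\right) \left(-175\right)}{-24692} + \frac{10323}{\sqrt{2} \sqrt{-223}} = \left(-3198 + 26732 - 6825 + 57050\right) \left(- \frac{1}{24692}\right) + \frac{10323}{\sqrt{2} i \sqrt{223}} = 73759 \left(- \frac{1}{24692}\right) + \frac{10323}{i \sqrt{446}} = - \frac{73759}{24692} + 10323 \left(- \frac{i \sqrt{446}}{446}\right) = - \frac{73759}{24692} - \frac{10323 i \sqrt{446}}{446}$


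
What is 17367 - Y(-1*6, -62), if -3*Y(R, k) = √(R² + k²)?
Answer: 17367 + 2*√970/3 ≈ 17388.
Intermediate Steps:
Y(R, k) = -√(R² + k²)/3
17367 - Y(-1*6, -62) = 17367 - (-1)*√((-1*6)² + (-62)²)/3 = 17367 - (-1)*√((-6)² + 3844)/3 = 17367 - (-1)*√(36 + 3844)/3 = 17367 - (-1)*√3880/3 = 17367 - (-1)*2*√970/3 = 17367 - (-2)*√970/3 = 17367 + 2*√970/3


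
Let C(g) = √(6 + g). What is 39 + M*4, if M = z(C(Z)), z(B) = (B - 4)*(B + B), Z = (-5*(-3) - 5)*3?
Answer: 135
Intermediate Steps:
Z = 30 (Z = (15 - 5)*3 = 10*3 = 30)
z(B) = 2*B*(-4 + B) (z(B) = (-4 + B)*(2*B) = 2*B*(-4 + B))
M = 24 (M = 2*√(6 + 30)*(-4 + √(6 + 30)) = 2*√36*(-4 + √36) = 2*6*(-4 + 6) = 2*6*2 = 24)
39 + M*4 = 39 + 24*4 = 39 + 96 = 135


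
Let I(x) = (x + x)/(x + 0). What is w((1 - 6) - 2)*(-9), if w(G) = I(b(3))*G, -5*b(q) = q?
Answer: 126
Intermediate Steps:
b(q) = -q/5
I(x) = 2 (I(x) = (2*x)/x = 2)
w(G) = 2*G
w((1 - 6) - 2)*(-9) = (2*((1 - 6) - 2))*(-9) = (2*(-5 - 2))*(-9) = (2*(-7))*(-9) = -14*(-9) = 126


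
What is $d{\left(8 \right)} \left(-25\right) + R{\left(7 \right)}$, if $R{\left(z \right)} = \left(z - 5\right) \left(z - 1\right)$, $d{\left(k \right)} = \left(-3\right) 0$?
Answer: $12$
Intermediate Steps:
$d{\left(k \right)} = 0$
$R{\left(z \right)} = \left(-1 + z\right) \left(-5 + z\right)$ ($R{\left(z \right)} = \left(-5 + z\right) \left(-1 + z\right) = \left(-1 + z\right) \left(-5 + z\right)$)
$d{\left(8 \right)} \left(-25\right) + R{\left(7 \right)} = 0 \left(-25\right) + \left(5 + 7^{2} - 42\right) = 0 + \left(5 + 49 - 42\right) = 0 + 12 = 12$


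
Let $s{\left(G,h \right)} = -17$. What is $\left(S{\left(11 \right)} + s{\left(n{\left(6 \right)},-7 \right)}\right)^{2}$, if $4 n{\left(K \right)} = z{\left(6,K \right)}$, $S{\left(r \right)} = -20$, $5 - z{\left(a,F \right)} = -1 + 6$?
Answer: $1369$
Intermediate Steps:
$z{\left(a,F \right)} = 0$ ($z{\left(a,F \right)} = 5 - \left(-1 + 6\right) = 5 - 5 = 0$)
$n{\left(K \right)} = 0$ ($n{\left(K \right)} = \frac{1}{4} \cdot 0 = 0$)
$\left(S{\left(11 \right)} + s{\left(n{\left(6 \right)},-7 \right)}\right)^{2} = \left(-20 - 17\right)^{2} = \left(-37\right)^{2} = 1369$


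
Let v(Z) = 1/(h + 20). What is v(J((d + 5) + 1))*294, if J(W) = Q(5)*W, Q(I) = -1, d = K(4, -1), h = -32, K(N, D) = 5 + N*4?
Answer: -49/2 ≈ -24.500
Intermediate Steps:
K(N, D) = 5 + 4*N
d = 21 (d = 5 + 4*4 = 5 + 16 = 21)
J(W) = -W
v(Z) = -1/12 (v(Z) = 1/(-32 + 20) = 1/(-12) = -1/12)
v(J((d + 5) + 1))*294 = -1/12*294 = -49/2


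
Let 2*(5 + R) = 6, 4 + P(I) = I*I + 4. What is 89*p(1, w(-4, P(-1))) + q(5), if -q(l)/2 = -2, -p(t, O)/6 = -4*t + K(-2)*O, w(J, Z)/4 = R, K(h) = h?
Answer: -6404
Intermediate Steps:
P(I) = I² (P(I) = -4 + (I*I + 4) = -4 + (I² + 4) = -4 + (4 + I²) = I²)
R = -2 (R = -5 + (½)*6 = -5 + 3 = -2)
w(J, Z) = -8 (w(J, Z) = 4*(-2) = -8)
p(t, O) = 12*O + 24*t (p(t, O) = -6*(-4*t - 2*O) = 12*O + 24*t)
q(l) = 4 (q(l) = -2*(-2) = 4)
89*p(1, w(-4, P(-1))) + q(5) = 89*(12*(-8) + 24*1) + 4 = 89*(-96 + 24) + 4 = 89*(-72) + 4 = -6408 + 4 = -6404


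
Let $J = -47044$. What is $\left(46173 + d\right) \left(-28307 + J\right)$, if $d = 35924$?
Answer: $-6186091047$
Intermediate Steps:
$\left(46173 + d\right) \left(-28307 + J\right) = \left(46173 + 35924\right) \left(-28307 - 47044\right) = 82097 \left(-75351\right) = -6186091047$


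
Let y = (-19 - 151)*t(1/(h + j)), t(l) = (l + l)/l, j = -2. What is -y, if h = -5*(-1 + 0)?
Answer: 340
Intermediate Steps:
h = 5 (h = -5*(-1) = 5)
t(l) = 2 (t(l) = (2*l)/l = 2)
y = -340 (y = (-19 - 151)*2 = -170*2 = -340)
-y = -1*(-340) = 340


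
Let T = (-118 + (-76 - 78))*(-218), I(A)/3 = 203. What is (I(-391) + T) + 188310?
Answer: 248215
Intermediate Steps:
I(A) = 609 (I(A) = 3*203 = 609)
T = 59296 (T = (-118 - 154)*(-218) = -272*(-218) = 59296)
(I(-391) + T) + 188310 = (609 + 59296) + 188310 = 59905 + 188310 = 248215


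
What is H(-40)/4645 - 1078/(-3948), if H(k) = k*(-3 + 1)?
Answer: 76045/261978 ≈ 0.29027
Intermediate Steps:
H(k) = -2*k (H(k) = k*(-2) = -2*k)
H(-40)/4645 - 1078/(-3948) = -2*(-40)/4645 - 1078/(-3948) = 80*(1/4645) - 1078*(-1/3948) = 16/929 + 77/282 = 76045/261978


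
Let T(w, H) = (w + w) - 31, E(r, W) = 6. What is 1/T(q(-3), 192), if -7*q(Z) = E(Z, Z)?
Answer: -7/229 ≈ -0.030568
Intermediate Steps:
q(Z) = -6/7 (q(Z) = -⅐*6 = -6/7)
T(w, H) = -31 + 2*w (T(w, H) = 2*w - 31 = -31 + 2*w)
1/T(q(-3), 192) = 1/(-31 + 2*(-6/7)) = 1/(-31 - 12/7) = 1/(-229/7) = -7/229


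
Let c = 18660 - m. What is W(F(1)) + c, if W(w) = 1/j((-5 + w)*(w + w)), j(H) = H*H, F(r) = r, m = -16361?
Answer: 2241345/64 ≈ 35021.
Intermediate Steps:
j(H) = H**2
W(w) = 1/(4*w**2*(-5 + w)**2) (W(w) = 1/(((-5 + w)*(w + w))**2) = 1/(((-5 + w)*(2*w))**2) = 1/((2*w*(-5 + w))**2) = 1/(4*w**2*(-5 + w)**2))
c = 35021 (c = 18660 - 1*(-16361) = 18660 + 16361 = 35021)
W(F(1)) + c = (1/4)/(1**2*(-5 + 1)**2) + 35021 = (1/4)*1/(-4)**2 + 35021 = (1/4)*1*(1/16) + 35021 = 1/64 + 35021 = 2241345/64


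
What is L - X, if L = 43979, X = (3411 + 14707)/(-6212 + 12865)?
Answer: 292574169/6653 ≈ 43976.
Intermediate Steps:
X = 18118/6653 ≈ 2.7233
L - X = 43979 - 1*18118/6653 = 43979 - 18118/6653 = 292574169/6653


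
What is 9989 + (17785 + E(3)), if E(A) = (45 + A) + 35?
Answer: 27857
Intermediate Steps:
E(A) = 80 + A
9989 + (17785 + E(3)) = 9989 + (17785 + (80 + 3)) = 9989 + (17785 + 83) = 9989 + 17868 = 27857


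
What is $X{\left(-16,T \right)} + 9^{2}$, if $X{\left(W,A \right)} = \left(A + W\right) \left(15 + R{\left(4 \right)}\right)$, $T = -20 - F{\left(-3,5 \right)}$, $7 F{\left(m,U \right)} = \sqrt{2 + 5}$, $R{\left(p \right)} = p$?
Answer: $-603 - \frac{19 \sqrt{7}}{7} \approx -610.18$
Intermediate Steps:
$F{\left(m,U \right)} = \frac{\sqrt{7}}{7}$ ($F{\left(m,U \right)} = \frac{\sqrt{2 + 5}}{7} = \frac{\sqrt{7}}{7}$)
$T = -20 - \frac{\sqrt{7}}{7} \approx -20.378$
$X{\left(W,A \right)} = 19 A + 19 W$ ($X{\left(W,A \right)} = \left(A + W\right) \left(15 + 4\right) = \left(A + W\right) 19 = 19 A + 19 W$)
$X{\left(-16,T \right)} + 9^{2} = \left(19 \left(-20 - \frac{\sqrt{7}}{7}\right) + 19 \left(-16\right)\right) + 9^{2} = \left(\left(-380 - \frac{19 \sqrt{7}}{7}\right) - 304\right) + 81 = \left(-684 - \frac{19 \sqrt{7}}{7}\right) + 81 = -603 - \frac{19 \sqrt{7}}{7}$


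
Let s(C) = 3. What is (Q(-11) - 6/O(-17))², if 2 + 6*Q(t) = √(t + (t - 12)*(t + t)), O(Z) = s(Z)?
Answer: 691/36 - 7*√55/3 ≈ 1.8900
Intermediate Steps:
O(Z) = 3
Q(t) = -⅓ + √(t + 2*t*(-12 + t))/6 (Q(t) = -⅓ + √(t + (t - 12)*(t + t))/6 = -⅓ + √(t + (-12 + t)*(2*t))/6 = -⅓ + √(t + 2*t*(-12 + t))/6)
(Q(-11) - 6/O(-17))² = ((-⅓ + √(-11*(-23 + 2*(-11)))/6) - 6/3)² = ((-⅓ + √(-11*(-23 - 22))/6) - 6*⅓)² = ((-⅓ + √(-11*(-45))/6) - 2)² = ((-⅓ + √495/6) - 2)² = ((-⅓ + (3*√55)/6) - 2)² = ((-⅓ + √55/2) - 2)² = (-7/3 + √55/2)²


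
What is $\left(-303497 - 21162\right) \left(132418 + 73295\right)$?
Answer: $-66786576867$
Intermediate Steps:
$\left(-303497 - 21162\right) \left(132418 + 73295\right) = \left(-303497 - 21162\right) 205713 = \left(-324659\right) 205713 = -66786576867$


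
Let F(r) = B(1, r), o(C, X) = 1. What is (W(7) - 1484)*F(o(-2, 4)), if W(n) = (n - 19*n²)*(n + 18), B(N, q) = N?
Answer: -24584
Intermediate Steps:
F(r) = 1
W(n) = (18 + n)*(n - 19*n²) (W(n) = (n - 19*n²)*(18 + n) = (18 + n)*(n - 19*n²))
(W(7) - 1484)*F(o(-2, 4)) = (7*(18 - 341*7 - 19*7²) - 1484)*1 = (7*(18 - 2387 - 19*49) - 1484)*1 = (7*(18 - 2387 - 931) - 1484)*1 = (7*(-3300) - 1484)*1 = (-23100 - 1484)*1 = -24584*1 = -24584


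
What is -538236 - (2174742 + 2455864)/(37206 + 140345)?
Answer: -95568970642/177551 ≈ -5.3826e+5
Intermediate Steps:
-538236 - (2174742 + 2455864)/(37206 + 140345) = -538236 - 4630606/177551 = -95568970642/177551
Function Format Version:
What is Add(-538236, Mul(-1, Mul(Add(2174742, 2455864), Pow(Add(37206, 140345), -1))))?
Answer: Rational(-95568970642, 177551) ≈ -5.3826e+5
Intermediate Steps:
Add(-538236, Mul(-1, Mul(Add(2174742, 2455864), Pow(Add(37206, 140345), -1)))) = Add(-538236, Mul(-1, Mul(4630606, Pow(177551, -1)))) = Add(-538236, Mul(-1, Mul(4630606, Rational(1, 177551)))) = Add(-538236, Mul(-1, Rational(4630606, 177551))) = Add(-538236, Rational(-4630606, 177551)) = Rational(-95568970642, 177551)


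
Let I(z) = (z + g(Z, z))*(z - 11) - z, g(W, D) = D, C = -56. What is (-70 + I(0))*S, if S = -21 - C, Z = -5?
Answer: -2450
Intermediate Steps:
I(z) = -z + 2*z*(-11 + z) (I(z) = (z + z)*(z - 11) - z = (2*z)*(-11 + z) - z = 2*z*(-11 + z) - z = -z + 2*z*(-11 + z))
S = 35 (S = -21 - 1*(-56) = -21 + 56 = 35)
(-70 + I(0))*S = (-70 + 0*(-23 + 2*0))*35 = (-70 + 0*(-23 + 0))*35 = (-70 + 0*(-23))*35 = (-70 + 0)*35 = -70*35 = -2450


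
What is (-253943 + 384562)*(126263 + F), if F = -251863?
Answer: -16405746400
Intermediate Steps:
(-253943 + 384562)*(126263 + F) = (-253943 + 384562)*(126263 - 251863) = 130619*(-125600) = -16405746400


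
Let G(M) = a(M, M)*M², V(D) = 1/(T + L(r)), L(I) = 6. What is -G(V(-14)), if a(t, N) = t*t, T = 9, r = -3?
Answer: -1/50625 ≈ -1.9753e-5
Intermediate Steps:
a(t, N) = t²
V(D) = 1/15 (V(D) = 1/(9 + 6) = 1/15)
G(M) = M⁴ (G(M) = M²*M² = M⁴)
-G(V(-14)) = -(1/15)⁴ = -1*1/50625 = -1/50625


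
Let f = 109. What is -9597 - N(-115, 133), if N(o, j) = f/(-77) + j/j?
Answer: -738937/77 ≈ -9596.6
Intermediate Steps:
N(o, j) = -32/77 (N(o, j) = 109/(-77) + j/j = 109*(-1/77) + 1 = -109/77 + 1 = -32/77)
-9597 - N(-115, 133) = -9597 - 1*(-32/77) = -9597 + 32/77 = -738937/77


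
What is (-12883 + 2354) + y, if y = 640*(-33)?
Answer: -31649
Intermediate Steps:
y = -21120
(-12883 + 2354) + y = (-12883 + 2354) - 21120 = -10529 - 21120 = -31649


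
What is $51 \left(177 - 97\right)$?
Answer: $4080$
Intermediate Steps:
$51 \left(177 - 97\right) = 51 \cdot 80 = 4080$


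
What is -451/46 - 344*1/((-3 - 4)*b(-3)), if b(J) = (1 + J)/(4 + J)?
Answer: -11069/322 ≈ -34.376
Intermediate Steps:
b(J) = (1 + J)/(4 + J)
-451/46 - 344*1/((-3 - 4)*b(-3)) = -451/46 - 344*(4 - 3)/((1 - 3)*(-3 - 4)) = -451*1/46 - 344/((-7*(-2)/1)) = -451/46 - 344/((-7*(-2))) = -451/46 - 344/14 = -451/46 - 344*1/14 = -451/46 - 172/7 = -11069/322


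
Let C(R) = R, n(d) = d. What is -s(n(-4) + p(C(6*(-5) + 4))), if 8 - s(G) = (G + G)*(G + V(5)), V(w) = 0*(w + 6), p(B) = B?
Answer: 1792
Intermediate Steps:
V(w) = 0 (V(w) = 0*(6 + w) = 0)
s(G) = 8 - 2*G² (s(G) = 8 - (G + G)*(G + 0) = 8 - 2*G*G = 8 - 2*G²)
-s(n(-4) + p(C(6*(-5) + 4))) = -(8 - 2*(-4 + (6*(-5) + 4))²) = -(8 - 2*(-4 + (-30 + 4))²) = -(8 - 2*(-4 - 26)²) = -(8 - 2*(-30)²) = -(8 - 2*900) = -(8 - 1800) = -1*(-1792) = 1792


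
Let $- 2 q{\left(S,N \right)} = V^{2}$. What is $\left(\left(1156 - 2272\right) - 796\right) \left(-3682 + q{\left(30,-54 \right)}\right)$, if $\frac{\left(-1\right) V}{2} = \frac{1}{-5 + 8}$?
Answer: $\frac{63363680}{9} \approx 7.0404 \cdot 10^{6}$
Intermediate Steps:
$V = - \frac{2}{3}$ ($V = - \frac{2}{-5 + 8} = - \frac{2}{3} \approx -0.66667$)
$q{\left(S,N \right)} = - \frac{2}{9}$ ($q{\left(S,N \right)} = - \frac{\left(- \frac{2}{3}\right)^{2}}{2} = \left(- \frac{1}{2}\right) \frac{4}{9} = - \frac{2}{9}$)
$\left(\left(1156 - 2272\right) - 796\right) \left(-3682 + q{\left(30,-54 \right)}\right) = \left(\left(1156 - 2272\right) - 796\right) \left(-3682 - \frac{2}{9}\right) = \left(\left(1156 - 2272\right) - 796\right) \left(- \frac{33140}{9}\right) = \left(-1116 - 796\right) \left(- \frac{33140}{9}\right) = \left(-1912\right) \left(- \frac{33140}{9}\right) = \frac{63363680}{9}$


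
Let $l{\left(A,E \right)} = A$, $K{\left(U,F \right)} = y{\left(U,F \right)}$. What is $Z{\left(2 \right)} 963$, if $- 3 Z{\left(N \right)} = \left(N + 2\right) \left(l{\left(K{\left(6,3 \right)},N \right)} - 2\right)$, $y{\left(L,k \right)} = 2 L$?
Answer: $-12840$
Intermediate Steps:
$K{\left(U,F \right)} = 2 U$
$Z{\left(N \right)} = - \frac{20}{3} - \frac{10 N}{3}$ ($Z{\left(N \right)} = - \frac{\left(N + 2\right) \left(2 \cdot 6 - 2\right)}{3} = - \frac{\left(2 + N\right) \left(12 - 2\right)}{3} = - \frac{\left(2 + N\right) 10}{3} = - \frac{20 + 10 N}{3} = - \frac{20}{3} - \frac{10 N}{3}$)
$Z{\left(2 \right)} 963 = \left(- \frac{20}{3} - \frac{20}{3}\right) 963 = \left(- \frac{40}{3}\right) 963 = -12840$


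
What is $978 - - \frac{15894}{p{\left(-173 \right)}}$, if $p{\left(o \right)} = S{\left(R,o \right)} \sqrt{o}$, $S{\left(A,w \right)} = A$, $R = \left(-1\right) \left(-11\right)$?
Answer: $978 - \frac{15894 i \sqrt{173}}{1903} \approx 978.0 - 109.85 i$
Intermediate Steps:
$R = 11$
$p{\left(o \right)} = 11 \sqrt{o}$
$978 - - \frac{15894}{p{\left(-173 \right)}} = 978 - - \frac{15894}{11 \sqrt{-173}} = 978 - - \frac{15894}{11 i \sqrt{173}} = 978 - - 15894 \left(- \frac{i \sqrt{173}}{1903}\right) = 978 - \frac{15894 i \sqrt{173}}{1903}$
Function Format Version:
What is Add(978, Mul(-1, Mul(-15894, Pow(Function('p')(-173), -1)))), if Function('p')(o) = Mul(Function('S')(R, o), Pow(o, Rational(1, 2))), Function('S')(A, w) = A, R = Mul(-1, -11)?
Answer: Add(978, Mul(Rational(-15894, 1903), I, Pow(173, Rational(1, 2)))) ≈ Add(978.00, Mul(-109.85, I))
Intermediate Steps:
R = 11
Function('p')(o) = Mul(11, Pow(o, Rational(1, 2)))
Add(978, Mul(-1, Mul(-15894, Pow(Function('p')(-173), -1)))) = Add(978, Mul(-1, Mul(-15894, Pow(Mul(11, Pow(-173, Rational(1, 2))), -1)))) = Add(978, Mul(-1, Mul(-15894, Pow(Mul(11, Mul(I, Pow(173, Rational(1, 2)))), -1)))) = Add(978, Mul(-1, Mul(-15894, Pow(Mul(11, I, Pow(173, Rational(1, 2))), -1)))) = Add(978, Mul(-1, Mul(-15894, Mul(Rational(-1, 1903), I, Pow(173, Rational(1, 2)))))) = Add(978, Mul(-1, Mul(Rational(15894, 1903), I, Pow(173, Rational(1, 2))))) = Add(978, Mul(Rational(-15894, 1903), I, Pow(173, Rational(1, 2))))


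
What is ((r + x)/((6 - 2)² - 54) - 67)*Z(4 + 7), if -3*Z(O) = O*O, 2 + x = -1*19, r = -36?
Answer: 15851/6 ≈ 2641.8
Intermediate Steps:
x = -21 (x = -2 - 1*19 = -2 - 19 = -21)
Z(O) = -O²/3 (Z(O) = -O*O/3 = -O²/3)
((r + x)/((6 - 2)² - 54) - 67)*Z(4 + 7) = ((-36 - 21)/((6 - 2)² - 54) - 67)*(-(4 + 7)²/3) = (-57/(4² - 54) - 67)*(-⅓*11²) = (-57/(16 - 54) - 67)*(-⅓*121) = (-57/(-38) - 67)*(-121/3) = (-57*(-1/38) - 67)*(-121/3) = (3/2 - 67)*(-121/3) = -131/2*(-121/3) = 15851/6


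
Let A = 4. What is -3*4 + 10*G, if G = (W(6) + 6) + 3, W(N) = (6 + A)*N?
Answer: 678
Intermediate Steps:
W(N) = 10*N (W(N) = (6 + 4)*N = 10*N)
G = 69 (G = (10*6 + 6) + 3 = (60 + 6) + 3 = 66 + 3 = 69)
-3*4 + 10*G = -3*4 + 10*69 = -12 + 690 = 678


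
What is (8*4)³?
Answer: 32768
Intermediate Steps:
(8*4)³ = 32³ = 32768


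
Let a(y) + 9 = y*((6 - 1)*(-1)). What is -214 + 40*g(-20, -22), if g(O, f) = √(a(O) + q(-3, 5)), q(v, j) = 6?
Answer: -214 + 40*√97 ≈ 179.95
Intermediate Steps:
a(y) = -9 - 5*y (a(y) = -9 + y*((6 - 1)*(-1)) = -9 + y*(5*(-1)) = -9 + y*(-5) = -9 - 5*y)
g(O, f) = √(-3 - 5*O) (g(O, f) = √((-9 - 5*O) + 6) = √(-3 - 5*O))
-214 + 40*g(-20, -22) = -214 + 40*√(-3 - 5*(-20)) = -214 + 40*√(-3 + 100) = -214 + 40*√97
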